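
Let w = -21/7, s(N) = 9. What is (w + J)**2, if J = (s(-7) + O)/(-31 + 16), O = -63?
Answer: 9/25 ≈ 0.36000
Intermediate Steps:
w = -3 (w = -21/7 = -7*3/7 = -3)
J = 18/5 (J = (9 - 63)/(-31 + 16) = -54/(-15) = -54*(-1/15) = 18/5 ≈ 3.6000)
(w + J)**2 = (-3 + 18/5)**2 = (3/5)**2 = 9/25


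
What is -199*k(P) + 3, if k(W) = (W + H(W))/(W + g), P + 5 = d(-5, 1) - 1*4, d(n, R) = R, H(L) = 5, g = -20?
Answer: -513/28 ≈ -18.321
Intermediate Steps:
P = -8 (P = -5 + (1 - 1*4) = -5 + (1 - 4) = -5 - 3 = -8)
k(W) = (5 + W)/(-20 + W) (k(W) = (W + 5)/(W - 20) = (5 + W)/(-20 + W))
-199*k(P) + 3 = -199*(5 - 8)/(-20 - 8) + 3 = -199*(-3)/(-28) + 3 = -(-199)*(-3)/28 + 3 = -199*3/28 + 3 = -597/28 + 3 = -513/28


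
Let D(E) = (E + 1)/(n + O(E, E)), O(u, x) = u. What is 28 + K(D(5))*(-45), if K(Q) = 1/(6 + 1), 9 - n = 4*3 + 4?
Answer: 151/7 ≈ 21.571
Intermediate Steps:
n = -7 (n = 9 - (4*3 + 4) = 9 - (12 + 4) = 9 - 1*16 = 9 - 16 = -7)
D(E) = (1 + E)/(-7 + E) (D(E) = (E + 1)/(-7 + E) = (1 + E)/(-7 + E))
K(Q) = ⅐ (K(Q) = 1/7 = ⅐)
28 + K(D(5))*(-45) = 28 + (⅐)*(-45) = 28 - 45/7 = 151/7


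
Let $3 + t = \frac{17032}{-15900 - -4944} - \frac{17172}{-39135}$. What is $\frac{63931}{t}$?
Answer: $- \frac{2284270932405}{147058339} \approx -15533.0$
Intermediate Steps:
$t = - \frac{147058339}{35730255}$ ($t = -3 + \left(\frac{17032}{-15900 - -4944} - \frac{17172}{-39135}\right) = -3 + \left(\frac{17032}{-15900 + 4944} - - \frac{5724}{13045}\right) = -3 + \left(\frac{17032}{-10956} + \frac{5724}{13045}\right) = -3 + \left(17032 \left(- \frac{1}{10956}\right) + \frac{5724}{13045}\right) = -3 + \left(- \frac{4258}{2739} + \frac{5724}{13045}\right) = -3 - \frac{39867574}{35730255} = - \frac{147058339}{35730255} \approx -4.1158$)
$\frac{63931}{t} = \frac{63931}{- \frac{147058339}{35730255}} = 63931 \left(- \frac{35730255}{147058339}\right) = - \frac{2284270932405}{147058339}$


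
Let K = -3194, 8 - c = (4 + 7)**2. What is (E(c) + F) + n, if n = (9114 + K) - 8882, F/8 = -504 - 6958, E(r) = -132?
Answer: -62790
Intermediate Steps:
c = -113 (c = 8 - (4 + 7)**2 = 8 - 1*11**2 = 8 - 1*121 = 8 - 121 = -113)
F = -59696 (F = 8*(-504 - 6958) = 8*(-7462) = -59696)
n = -2962 (n = (9114 - 3194) - 8882 = 5920 - 8882 = -2962)
(E(c) + F) + n = (-132 - 59696) - 2962 = -59828 - 2962 = -62790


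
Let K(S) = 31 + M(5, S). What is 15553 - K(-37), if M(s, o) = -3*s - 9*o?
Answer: 15204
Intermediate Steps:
M(s, o) = -9*o - 3*s
K(S) = 16 - 9*S (K(S) = 31 + (-9*S - 3*5) = 31 + (-9*S - 15) = 31 + (-15 - 9*S) = 16 - 9*S)
15553 - K(-37) = 15553 - (16 - 9*(-37)) = 15553 - (16 + 333) = 15553 - 1*349 = 15553 - 349 = 15204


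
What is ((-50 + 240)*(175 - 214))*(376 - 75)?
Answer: -2230410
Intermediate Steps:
((-50 + 240)*(175 - 214))*(376 - 75) = (190*(-39))*301 = -7410*301 = -2230410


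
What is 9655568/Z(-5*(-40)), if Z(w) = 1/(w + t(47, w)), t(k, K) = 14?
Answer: 2066291552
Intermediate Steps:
Z(w) = 1/(14 + w) (Z(w) = 1/(w + 14) = 1/(14 + w))
9655568/Z(-5*(-40)) = 9655568/(1/(14 - 5*(-40))) = 9655568/(1/(14 + 200)) = 9655568/(1/214) = 9655568*214 = 2066291552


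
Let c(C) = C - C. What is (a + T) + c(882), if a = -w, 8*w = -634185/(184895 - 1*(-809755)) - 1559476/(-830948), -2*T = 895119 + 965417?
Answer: -102515851852868447/110200323760 ≈ -9.3027e+5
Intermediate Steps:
T = -930268 (T = -(895119 + 965417)/2 = -½*1860536 = -930268)
w = 17069300767/110200323760 (w = (-634185/(184895 - 1*(-809755)) - 1559476/(-830948))/8 = (-634185/(184895 + 809755) - 1559476*(-1/830948))/8 = (-634185/994650 + 389869/207737)/8 = (-634185*1/994650 + 389869/207737)/8 = (-42279/66310 + 389869/207737)/8 = (⅛)*(17069300767/13775040470) = 17069300767/110200323760 ≈ 0.15489)
a = -17069300767/110200323760 (a = -1*17069300767/110200323760 = -17069300767/110200323760 ≈ -0.15489)
c(C) = 0
(a + T) + c(882) = (-17069300767/110200323760 - 930268) + 0 = -102515851852868447/110200323760 + 0 = -102515851852868447/110200323760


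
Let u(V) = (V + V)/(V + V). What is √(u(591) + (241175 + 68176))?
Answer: 2*√77338 ≈ 556.19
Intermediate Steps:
u(V) = 1 (u(V) = (2*V)/((2*V)) = (2*V)*(1/(2*V)) = 1)
√(u(591) + (241175 + 68176)) = √(1 + (241175 + 68176)) = √(1 + 309351) = √309352 = 2*√77338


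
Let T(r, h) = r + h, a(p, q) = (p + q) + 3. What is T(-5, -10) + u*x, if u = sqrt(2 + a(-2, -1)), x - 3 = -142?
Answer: -15 - 139*sqrt(2) ≈ -211.58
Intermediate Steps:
a(p, q) = 3 + p + q
x = -139 (x = 3 - 142 = -139)
u = sqrt(2) (u = sqrt(2 + (3 - 2 - 1)) = sqrt(2 + 0) = sqrt(2) ≈ 1.4142)
T(r, h) = h + r
T(-5, -10) + u*x = (-10 - 5) + sqrt(2)*(-139) = -15 - 139*sqrt(2)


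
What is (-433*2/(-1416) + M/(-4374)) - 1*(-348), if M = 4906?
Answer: 179350685/516132 ≈ 347.49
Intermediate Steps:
(-433*2/(-1416) + M/(-4374)) - 1*(-348) = (-433*2/(-1416) + 4906/(-4374)) - 1*(-348) = (-866*(-1/1416) + 4906*(-1/4374)) + 348 = (433/708 - 2453/2187) + 348 = -263251/516132 + 348 = 179350685/516132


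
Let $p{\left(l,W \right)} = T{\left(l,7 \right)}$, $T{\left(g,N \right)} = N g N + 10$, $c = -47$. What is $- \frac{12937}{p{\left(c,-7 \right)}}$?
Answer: $\frac{12937}{2293} \approx 5.642$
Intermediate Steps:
$T{\left(g,N \right)} = 10 + g N^{2}$ ($T{\left(g,N \right)} = g N^{2} + 10 = 10 + g N^{2}$)
$p{\left(l,W \right)} = 10 + 49 l$ ($p{\left(l,W \right)} = 10 + l 7^{2} = 10 + l 49 = 10 + 49 l$)
$- \frac{12937}{p{\left(c,-7 \right)}} = - \frac{12937}{10 + 49 \left(-47\right)} = - \frac{12937}{10 - 2303} = - \frac{12937}{-2293} = \left(-12937\right) \left(- \frac{1}{2293}\right) = \frac{12937}{2293}$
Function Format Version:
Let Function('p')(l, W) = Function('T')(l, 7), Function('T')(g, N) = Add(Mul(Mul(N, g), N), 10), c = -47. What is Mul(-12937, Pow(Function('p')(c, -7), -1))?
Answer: Rational(12937, 2293) ≈ 5.6420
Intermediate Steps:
Function('T')(g, N) = Add(10, Mul(g, Pow(N, 2))) (Function('T')(g, N) = Add(Mul(g, Pow(N, 2)), 10) = Add(10, Mul(g, Pow(N, 2))))
Function('p')(l, W) = Add(10, Mul(49, l)) (Function('p')(l, W) = Add(10, Mul(l, Pow(7, 2))) = Add(10, Mul(l, 49)) = Add(10, Mul(49, l)))
Mul(-12937, Pow(Function('p')(c, -7), -1)) = Mul(-12937, Pow(Add(10, Mul(49, -47)), -1)) = Mul(-12937, Pow(Add(10, -2303), -1)) = Mul(-12937, Pow(-2293, -1)) = Mul(-12937, Rational(-1, 2293)) = Rational(12937, 2293)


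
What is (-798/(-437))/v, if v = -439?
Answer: -42/10097 ≈ -0.0041597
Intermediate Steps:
(-798/(-437))/v = -798/(-437)/(-439) = -798*(-1/437)*(-1/439) = (42/23)*(-1/439) = -42/10097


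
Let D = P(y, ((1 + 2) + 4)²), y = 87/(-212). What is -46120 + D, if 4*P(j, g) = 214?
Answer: -92133/2 ≈ -46067.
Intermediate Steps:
y = -87/212 (y = 87*(-1/212) = -87/212 ≈ -0.41038)
P(j, g) = 107/2 (P(j, g) = (¼)*214 = 107/2)
D = 107/2 ≈ 53.500
-46120 + D = -46120 + 107/2 = -92133/2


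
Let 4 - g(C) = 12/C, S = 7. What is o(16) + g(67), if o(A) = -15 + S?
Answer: -280/67 ≈ -4.1791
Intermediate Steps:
g(C) = 4 - 12/C
o(A) = -8 (o(A) = -15 + 7 = -8)
o(16) + g(67) = -8 + (4 - 12/67) = -8 + 256/67 = -280/67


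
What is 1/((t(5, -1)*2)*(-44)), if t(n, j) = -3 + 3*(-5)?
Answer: 1/1584 ≈ 0.00063131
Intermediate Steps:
t(n, j) = -18 (t(n, j) = -3 - 15 = -18)
1/((t(5, -1)*2)*(-44)) = 1/(-18*2*(-44)) = 1/(-36*(-44)) = 1/1584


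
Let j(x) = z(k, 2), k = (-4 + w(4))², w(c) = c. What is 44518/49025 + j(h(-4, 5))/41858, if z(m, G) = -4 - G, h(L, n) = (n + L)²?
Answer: 931570147/1026044225 ≈ 0.90792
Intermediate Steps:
h(L, n) = (L + n)²
k = 0 (k = (-4 + 4)² = 0² = 0)
j(x) = -6 (j(x) = -4 - 1*2 = -4 - 2 = -6)
44518/49025 + j(h(-4, 5))/41858 = 44518/49025 - 6/41858 = 44518*(1/49025) - 6*1/41858 = 44518/49025 - 3/20929 = 931570147/1026044225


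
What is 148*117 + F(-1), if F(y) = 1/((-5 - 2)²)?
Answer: 848485/49 ≈ 17316.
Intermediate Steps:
F(y) = 1/49 (F(y) = 1/((-7)²) = 1/49)
148*117 + F(-1) = 148*117 + 1/49 = 17316 + 1/49 = 848485/49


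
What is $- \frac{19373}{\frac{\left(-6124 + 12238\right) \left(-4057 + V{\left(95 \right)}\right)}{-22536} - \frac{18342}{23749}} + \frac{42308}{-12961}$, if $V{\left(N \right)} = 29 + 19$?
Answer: $- \frac{26499601924715848}{1256566792343447} \approx -21.089$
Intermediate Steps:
$V{\left(N \right)} = 48$
$- \frac{19373}{\frac{\left(-6124 + 12238\right) \left(-4057 + V{\left(95 \right)}\right)}{-22536} - \frac{18342}{23749}} + \frac{42308}{-12961} = - \frac{19373}{\frac{\left(-6124 + 12238\right) \left(-4057 + 48\right)}{-22536} - \frac{18342}{23749}} + \frac{42308}{-12961} = - \frac{19373}{6114 \left(-4009\right) \left(- \frac{1}{22536}\right) - \frac{18342}{23749}} + 42308 \left(- \frac{1}{12961}\right) = - \frac{19373}{\left(-24511026\right) \left(- \frac{1}{22536}\right) - \frac{18342}{23749}} - \frac{42308}{12961} = - \frac{19373}{\frac{4085171}{3756} - \frac{18342}{23749}} - \frac{42308}{12961} = - \frac{19373}{\frac{96949833527}{89201244}} - \frac{42308}{12961} = \left(-19373\right) \frac{89201244}{96949833527} - \frac{42308}{12961} = - \frac{1728095700012}{96949833527} - \frac{42308}{12961} = - \frac{26499601924715848}{1256566792343447}$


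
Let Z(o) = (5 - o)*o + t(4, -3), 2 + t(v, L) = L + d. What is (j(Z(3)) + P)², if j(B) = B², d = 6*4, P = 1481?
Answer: 4435236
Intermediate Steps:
d = 24
t(v, L) = 22 + L (t(v, L) = -2 + (L + 24) = -2 + (24 + L) = 22 + L)
Z(o) = 19 + o*(5 - o) (Z(o) = (5 - o)*o + (22 - 3) = o*(5 - o) + 19 = 19 + o*(5 - o))
(j(Z(3)) + P)² = ((19 - 1*3² + 5*3)² + 1481)² = ((19 - 1*9 + 15)² + 1481)² = ((19 - 9 + 15)² + 1481)² = (25² + 1481)² = (625 + 1481)² = 2106² = 4435236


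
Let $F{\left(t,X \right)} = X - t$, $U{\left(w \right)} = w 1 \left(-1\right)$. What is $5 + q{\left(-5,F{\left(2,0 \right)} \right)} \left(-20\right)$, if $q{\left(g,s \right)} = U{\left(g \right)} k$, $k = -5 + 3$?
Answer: $205$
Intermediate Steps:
$k = -2$
$U{\left(w \right)} = - w$ ($U{\left(w \right)} = w \left(-1\right) = - w$)
$q{\left(g,s \right)} = 2 g$ ($q{\left(g,s \right)} = - g \left(-2\right) = 2 g$)
$5 + q{\left(-5,F{\left(2,0 \right)} \right)} \left(-20\right) = 5 + 2 \left(-5\right) \left(-20\right) = 5 - -200 = 5 + 200 = 205$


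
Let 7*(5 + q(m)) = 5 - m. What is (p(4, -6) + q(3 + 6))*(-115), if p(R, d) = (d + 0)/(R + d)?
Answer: 2070/7 ≈ 295.71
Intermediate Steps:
p(R, d) = d/(R + d)
q(m) = -30/7 - m/7 (q(m) = -5 + (5 - m)/7 = -5 + (5/7 - m/7) = -30/7 - m/7)
(p(4, -6) + q(3 + 6))*(-115) = (-6/(4 - 6) + (-30/7 - (3 + 6)/7))*(-115) = (-6/(-2) + (-30/7 - ⅐*9))*(-115) = (-6*(-½) + (-30/7 - 9/7))*(-115) = (3 - 39/7)*(-115) = -18/7*(-115) = 2070/7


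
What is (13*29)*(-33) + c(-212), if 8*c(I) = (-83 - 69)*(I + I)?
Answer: -4385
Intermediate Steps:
c(I) = -38*I (c(I) = ((-83 - 69)*(I + I))/8 = (-304*I)/8 = -38*I)
(13*29)*(-33) + c(-212) = (13*29)*(-33) - 38*(-212) = 377*(-33) + 8056 = -12441 + 8056 = -4385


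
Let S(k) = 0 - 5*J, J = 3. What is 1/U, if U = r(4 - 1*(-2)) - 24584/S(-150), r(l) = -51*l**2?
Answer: -15/2956 ≈ -0.0050744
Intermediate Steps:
S(k) = -15 (S(k) = 0 - 5*3 = 0 - 15 = -15)
U = -2956/15 (U = -51*(4 - 1*(-2))**2 - 24584/(-15) = -51*(4 + 2)**2 - 24584*(-1)/15 = -51*6**2 - 1*(-24584/15) = -51*36 + 24584/15 = -1836 + 24584/15 = -2956/15 ≈ -197.07)
1/U = 1/(-2956/15) = -15/2956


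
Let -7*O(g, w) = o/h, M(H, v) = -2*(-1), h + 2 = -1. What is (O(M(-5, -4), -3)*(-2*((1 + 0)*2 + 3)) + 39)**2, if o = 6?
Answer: 64009/49 ≈ 1306.3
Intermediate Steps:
h = -3 (h = -2 - 1 = -3)
M(H, v) = 2
O(g, w) = 2/7 (O(g, w) = -6/(7*(-3)) = -6*(-1)/(7*3) = -1/7*(-2) = 2/7)
(O(M(-5, -4), -3)*(-2*((1 + 0)*2 + 3)) + 39)**2 = (2*(-2*((1 + 0)*2 + 3))/7 + 39)**2 = (2*(-2*(1*2 + 3))/7 + 39)**2 = (2*(-2*(2 + 3))/7 + 39)**2 = (2*(-2*5)/7 + 39)**2 = ((2/7)*(-10) + 39)**2 = (-20/7 + 39)**2 = (253/7)**2 = 64009/49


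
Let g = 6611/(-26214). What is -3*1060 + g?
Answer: -83367131/26214 ≈ -3180.3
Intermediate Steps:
g = -6611/26214 (g = 6611*(-1/26214) = -6611/26214 ≈ -0.25219)
-3*1060 + g = -3*1060 - 6611/26214 = -3180 - 6611/26214 = -83367131/26214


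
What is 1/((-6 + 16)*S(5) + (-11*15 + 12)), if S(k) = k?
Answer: -1/103 ≈ -0.0097087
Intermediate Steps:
1/((-6 + 16)*S(5) + (-11*15 + 12)) = 1/((-6 + 16)*5 + (-11*15 + 12)) = 1/(10*5 + (-165 + 12)) = 1/(50 - 153) = 1/(-103) = -1/103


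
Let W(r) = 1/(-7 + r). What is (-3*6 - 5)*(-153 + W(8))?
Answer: 3496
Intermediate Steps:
(-3*6 - 5)*(-153 + W(8)) = (-3*6 - 5)*(-153 + 1/(-7 + 8)) = (-18 - 5)*(-153 + 1/1) = -23*(-153 + 1) = -23*(-152) = 3496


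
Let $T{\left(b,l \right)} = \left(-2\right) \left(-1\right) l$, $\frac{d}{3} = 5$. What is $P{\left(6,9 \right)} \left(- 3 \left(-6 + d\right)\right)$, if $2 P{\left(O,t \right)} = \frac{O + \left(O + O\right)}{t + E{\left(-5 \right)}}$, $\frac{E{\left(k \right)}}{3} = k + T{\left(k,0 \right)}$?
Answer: $\frac{81}{2} \approx 40.5$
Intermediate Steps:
$d = 15$ ($d = 3 \cdot 5 = 15$)
$T{\left(b,l \right)} = 2 l$
$E{\left(k \right)} = 3 k$ ($E{\left(k \right)} = 3 \left(k + 2 \cdot 0\right) = 3 \left(k + 0\right) = 3 k$)
$P{\left(O,t \right)} = \frac{3 O}{2 \left(-15 + t\right)}$ ($P{\left(O,t \right)} = \frac{\left(O + \left(O + O\right)\right) \frac{1}{t + 3 \left(-5\right)}}{2} = \frac{\left(O + 2 O\right) \frac{1}{t - 15}}{2} = \frac{3 O \frac{1}{-15 + t}}{2} = \frac{3 O}{2 \left(-15 + t\right)}$)
$P{\left(6,9 \right)} \left(- 3 \left(-6 + d\right)\right) = \frac{3}{2} \cdot 6 \frac{1}{-15 + 9} \left(- 3 \left(-6 + 15\right)\right) = \frac{3}{2} \cdot 6 \frac{1}{-6} \left(\left(-3\right) 9\right) = \frac{3}{2} \cdot 6 \left(- \frac{1}{6}\right) \left(-27\right) = \left(- \frac{3}{2}\right) \left(-27\right) = \frac{81}{2}$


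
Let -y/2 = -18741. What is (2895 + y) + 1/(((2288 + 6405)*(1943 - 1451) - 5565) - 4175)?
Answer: 172297380433/4267216 ≈ 40377.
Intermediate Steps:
y = 37482 (y = -2*(-18741) = 37482)
(2895 + y) + 1/(((2288 + 6405)*(1943 - 1451) - 5565) - 4175) = (2895 + 37482) + 1/(((2288 + 6405)*(1943 - 1451) - 5565) - 4175) = 40377 + 1/((8693*492 - 5565) - 4175) = 40377 + 1/((4276956 - 5565) - 4175) = 40377 + 1/(4271391 - 4175) = 40377 + 1/4267216 = 172297380433/4267216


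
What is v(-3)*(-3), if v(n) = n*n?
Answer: -27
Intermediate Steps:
v(n) = n²
v(-3)*(-3) = (-3)²*(-3) = 9*(-3) = -27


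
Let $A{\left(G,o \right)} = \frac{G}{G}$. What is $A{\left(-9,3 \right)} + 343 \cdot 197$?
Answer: $67572$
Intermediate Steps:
$A{\left(G,o \right)} = 1$
$A{\left(-9,3 \right)} + 343 \cdot 197 = 1 + 343 \cdot 197 = 1 + 67571 = 67572$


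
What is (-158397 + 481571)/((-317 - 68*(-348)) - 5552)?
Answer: 323174/17795 ≈ 18.161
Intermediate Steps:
(-158397 + 481571)/((-317 - 68*(-348)) - 5552) = 323174/((-317 + 23664) - 5552) = 323174/(23347 - 5552) = 323174/17795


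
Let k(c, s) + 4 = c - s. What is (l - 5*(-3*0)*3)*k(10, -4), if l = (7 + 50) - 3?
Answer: 540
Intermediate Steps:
k(c, s) = -4 + c - s (k(c, s) = -4 + (c - s) = -4 + c - s)
l = 54 (l = 57 - 3 = 54)
(l - 5*(-3*0)*3)*k(10, -4) = (54 - 5*(-3*0)*3)*(-4 + 10 - 1*(-4)) = (54 - 0*3)*(-4 + 10 + 4) = (54 - 5*0)*10 = (54 + 0)*10 = 54*10 = 540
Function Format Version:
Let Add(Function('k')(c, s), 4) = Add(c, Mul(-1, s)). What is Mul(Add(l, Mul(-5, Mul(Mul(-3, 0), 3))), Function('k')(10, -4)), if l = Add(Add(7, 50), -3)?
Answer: 540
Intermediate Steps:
Function('k')(c, s) = Add(-4, c, Mul(-1, s)) (Function('k')(c, s) = Add(-4, Add(c, Mul(-1, s))) = Add(-4, c, Mul(-1, s)))
l = 54 (l = Add(57, -3) = 54)
Mul(Add(l, Mul(-5, Mul(Mul(-3, 0), 3))), Function('k')(10, -4)) = Mul(Add(54, Mul(-5, Mul(Mul(-3, 0), 3))), Add(-4, 10, Mul(-1, -4))) = Mul(Add(54, Mul(-5, Mul(0, 3))), Add(-4, 10, 4)) = Mul(Add(54, Mul(-5, 0)), 10) = Mul(Add(54, 0), 10) = Mul(54, 10) = 540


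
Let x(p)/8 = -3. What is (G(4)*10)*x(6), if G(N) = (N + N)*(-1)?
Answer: 1920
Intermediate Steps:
x(p) = -24 (x(p) = 8*(-3) = -24)
G(N) = -2*N (G(N) = (2*N)*(-1) = -2*N)
(G(4)*10)*x(6) = (-2*4*10)*(-24) = -8*10*(-24) = -80*(-24) = 1920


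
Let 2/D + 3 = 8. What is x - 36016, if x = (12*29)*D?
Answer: -179384/5 ≈ -35877.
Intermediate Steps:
D = 2/5 (D = 2/(-3 + 8) = 2/5 ≈ 0.40000)
x = 696/5 (x = (12*29)*(2/5) = 348*(2/5) = 696/5 ≈ 139.20)
x - 36016 = 696/5 - 36016 = -179384/5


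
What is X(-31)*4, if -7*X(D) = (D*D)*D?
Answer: 119164/7 ≈ 17023.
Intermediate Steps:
X(D) = -D³/7 (X(D) = -D*D*D/7 = -D²*D/7 = -D³/7)
X(-31)*4 = -⅐*(-31)³*4 = -⅐*(-29791)*4 = (29791/7)*4 = 119164/7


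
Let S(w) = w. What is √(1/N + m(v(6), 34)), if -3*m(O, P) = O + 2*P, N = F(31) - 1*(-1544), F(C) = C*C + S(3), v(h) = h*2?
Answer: 3*I*√517693/418 ≈ 5.1639*I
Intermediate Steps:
v(h) = 2*h
F(C) = 3 + C² (F(C) = C*C + 3 = C² + 3 = 3 + C²)
N = 2508 (N = (3 + 31²) - 1*(-1544) = (3 + 961) + 1544 = 964 + 1544 = 2508)
m(O, P) = -2*P/3 - O/3 (m(O, P) = -(O + 2*P)/3 = -2*P/3 - O/3)
√(1/N + m(v(6), 34)) = √(1/2508 + (-⅔*34 - 2*6/3)) = √(1/2508 + (-68/3 - ⅓*12)) = √(1/2508 + (-68/3 - 4)) = √(1/2508 - 80/3) = √(-22293/836) = 3*I*√517693/418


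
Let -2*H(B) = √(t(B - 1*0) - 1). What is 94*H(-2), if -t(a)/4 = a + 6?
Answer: -47*I*√17 ≈ -193.79*I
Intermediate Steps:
t(a) = -24 - 4*a (t(a) = -4*(a + 6) = -4*(6 + a) = -24 - 4*a)
H(B) = -√(-25 - 4*B)/2 (H(B) = -√((-24 - 4*(B - 1*0)) - 1)/2 = -√((-24 - 4*(B + 0)) - 1)/2 = -√((-24 - 4*B) - 1)/2 = -√(-25 - 4*B)/2)
94*H(-2) = 94*(-√(-25 - 4*(-2))/2) = 94*(-√(-25 + 8)/2) = 94*(-I*√17/2) = -47*I*√17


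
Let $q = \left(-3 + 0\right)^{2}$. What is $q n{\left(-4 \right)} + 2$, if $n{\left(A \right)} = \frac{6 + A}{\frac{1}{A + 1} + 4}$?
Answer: $\frac{76}{11} \approx 6.9091$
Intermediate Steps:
$q = 9$ ($q = \left(-3\right)^{2} = 9$)
$n{\left(A \right)} = \frac{6 + A}{4 + \frac{1}{1 + A}}$ ($n{\left(A \right)} = \frac{6 + A}{\frac{1}{1 + A} + 4} = \frac{6 + A}{4 + \frac{1}{1 + A}}$)
$q n{\left(-4 \right)} + 2 = 9 \frac{6 + \left(-4\right)^{2} + 7 \left(-4\right)}{5 + 4 \left(-4\right)} + 2 = 9 \frac{6 + 16 - 28}{5 - 16} + 2 = 9 \frac{1}{-11} \left(-6\right) + 2 = 9 \left(\left(- \frac{1}{11}\right) \left(-6\right)\right) + 2 = 9 \cdot \frac{6}{11} + 2 = \frac{54}{11} + 2 = \frac{76}{11}$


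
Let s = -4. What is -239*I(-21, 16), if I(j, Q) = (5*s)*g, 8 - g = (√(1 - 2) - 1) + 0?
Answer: 43020 - 4780*I ≈ 43020.0 - 4780.0*I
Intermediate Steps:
g = 9 - I (g = 8 - ((√(1 - 2) - 1) + 0) = 8 - ((√(-1) - 1) + 0) = 8 - ((I - 1) + 0) = 8 - ((-1 + I) + 0) = 8 - (-1 + I) = 8 + (1 - I) = 9 - I ≈ 9.0 - 1.0*I)
I(j, Q) = -180 + 20*I (I(j, Q) = (5*(-4))*(9 - I) = -20*(9 - I) = -180 + 20*I)
-239*I(-21, 16) = -239*(-180 + 20*I) = 43020 - 4780*I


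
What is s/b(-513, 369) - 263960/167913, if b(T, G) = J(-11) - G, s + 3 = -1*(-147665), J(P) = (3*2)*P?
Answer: -8303064002/24347385 ≈ -341.02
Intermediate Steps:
J(P) = 6*P
s = 147662 (s = -3 - 1*(-147665) = -3 + 147665 = 147662)
b(T, G) = -66 - G (b(T, G) = 6*(-11) - G = -66 - G)
s/b(-513, 369) - 263960/167913 = 147662/(-66 - 1*369) - 263960/167913 = 147662/(-66 - 369) - 263960*1/167913 = 147662/(-435) - 263960/167913 = 147662*(-1/435) - 263960/167913 = -147662/435 - 263960/167913 = -8303064002/24347385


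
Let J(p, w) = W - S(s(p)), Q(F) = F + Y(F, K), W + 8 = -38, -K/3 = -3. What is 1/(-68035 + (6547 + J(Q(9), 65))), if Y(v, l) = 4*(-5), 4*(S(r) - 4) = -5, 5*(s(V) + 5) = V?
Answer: -4/246147 ≈ -1.6250e-5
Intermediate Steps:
s(V) = -5 + V/5
S(r) = 11/4 (S(r) = 4 + (¼)*(-5) = 4 - 5/4 = 11/4)
K = 9 (K = -3*(-3) = 9)
W = -46 (W = -8 - 38 = -46)
Y(v, l) = -20
Q(F) = -20 + F (Q(F) = F - 20 = -20 + F)
J(p, w) = -195/4 (J(p, w) = -46 - 1*11/4 = -46 - 11/4 = -195/4)
1/(-68035 + (6547 + J(Q(9), 65))) = 1/(-68035 + (6547 - 195/4)) = 1/(-68035 + 25993/4) = 1/(-246147/4) = -4/246147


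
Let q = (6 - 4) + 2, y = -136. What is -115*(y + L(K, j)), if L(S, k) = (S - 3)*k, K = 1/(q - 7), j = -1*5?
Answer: 41170/3 ≈ 13723.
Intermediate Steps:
j = -5
q = 4 (q = 2 + 2 = 4)
K = -⅓ (K = 1/(4 - 7) = 1/(-3) = -⅓ ≈ -0.33333)
L(S, k) = k*(-3 + S) (L(S, k) = (-3 + S)*k = k*(-3 + S))
-115*(y + L(K, j)) = -115*(-136 - 5*(-3 - ⅓)) = -115*(-136 - 5*(-10/3)) = -115*(-136 + 50/3) = -115*(-358/3) = 41170/3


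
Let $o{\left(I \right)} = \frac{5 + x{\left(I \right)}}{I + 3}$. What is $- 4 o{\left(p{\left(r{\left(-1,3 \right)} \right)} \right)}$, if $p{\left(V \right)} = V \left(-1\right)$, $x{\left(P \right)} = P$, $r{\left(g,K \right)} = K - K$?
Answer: $- \frac{20}{3} \approx -6.6667$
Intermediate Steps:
$r{\left(g,K \right)} = 0$
$p{\left(V \right)} = - V$
$o{\left(I \right)} = \frac{5 + I}{3 + I}$ ($o{\left(I \right)} = \frac{5 + I}{I + 3} = \frac{5 + I}{3 + I}$)
$- 4 o{\left(p{\left(r{\left(-1,3 \right)} \right)} \right)} = - 4 \frac{5 - 0}{3 - 0} = - 4 \frac{5 + 0}{3 + 0} = - 4 \cdot \frac{1}{3} \cdot 5 = \left(-4\right) \frac{5}{3} = - \frac{20}{3}$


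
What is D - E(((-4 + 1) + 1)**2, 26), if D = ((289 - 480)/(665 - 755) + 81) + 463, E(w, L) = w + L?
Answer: 46451/90 ≈ 516.12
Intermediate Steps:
E(w, L) = L + w
D = 49151/90 (D = (-191/(-90) + 81) + 463 = (-191*(-1/90) + 81) + 463 = (191/90 + 81) + 463 = 7481/90 + 463 = 49151/90 ≈ 546.12)
D - E(((-4 + 1) + 1)**2, 26) = 49151/90 - (26 + ((-4 + 1) + 1)**2) = 49151/90 - (26 + (-3 + 1)**2) = 49151/90 - (26 + (-2)**2) = 49151/90 - (26 + 4) = 49151/90 - 1*30 = 49151/90 - 30 = 46451/90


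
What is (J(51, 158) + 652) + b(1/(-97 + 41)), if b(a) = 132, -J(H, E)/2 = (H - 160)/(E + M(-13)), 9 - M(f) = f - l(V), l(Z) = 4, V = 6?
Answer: 72237/92 ≈ 785.18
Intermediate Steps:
M(f) = 13 - f (M(f) = 9 - (f - 1*4) = 9 - (f - 4) = 9 - (-4 + f) = 9 + (4 - f) = 13 - f)
J(H, E) = -2*(-160 + H)/(26 + E) (J(H, E) = -2*(H - 160)/(E + (13 - 1*(-13))) = -2*(-160 + H)/(E + (13 + 13)) = -2*(-160 + H)/(E + 26) = -2*(-160 + H)/(26 + E))
(J(51, 158) + 652) + b(1/(-97 + 41)) = (2*(160 - 1*51)/(26 + 158) + 652) + 132 = (2*(160 - 51)/184 + 652) + 132 = (2*(1/184)*109 + 652) + 132 = (109/92 + 652) + 132 = 60093/92 + 132 = 72237/92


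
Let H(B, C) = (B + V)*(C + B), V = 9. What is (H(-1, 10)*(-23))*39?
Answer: -64584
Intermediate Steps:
H(B, C) = (9 + B)*(B + C) (H(B, C) = (B + 9)*(C + B) = (9 + B)*(B + C))
(H(-1, 10)*(-23))*39 = (((-1)² + 9*(-1) + 9*10 - 1*10)*(-23))*39 = ((1 - 9 + 90 - 10)*(-23))*39 = (72*(-23))*39 = -1656*39 = -64584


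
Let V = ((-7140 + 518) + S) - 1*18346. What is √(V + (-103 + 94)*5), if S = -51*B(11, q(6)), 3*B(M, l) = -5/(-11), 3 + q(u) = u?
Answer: 2*I*√756877/11 ≈ 158.18*I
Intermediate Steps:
q(u) = -3 + u
B(M, l) = 5/33 (B(M, l) = (-5/(-11))/3 = (-5*(-1/11))/3 = (⅓)*(5/11) = 5/33)
S = -85/11 (S = -51*5/33 = -85/11 ≈ -7.7273)
V = -274733/11 (V = ((-7140 + 518) - 85/11) - 1*18346 = (-6622 - 85/11) - 18346 = -72927/11 - 18346 = -274733/11 ≈ -24976.)
√(V + (-103 + 94)*5) = √(-274733/11 + (-103 + 94)*5) = √(-274733/11 - 9*5) = √(-274733/11 - 45) = √(-275228/11) = 2*I*√756877/11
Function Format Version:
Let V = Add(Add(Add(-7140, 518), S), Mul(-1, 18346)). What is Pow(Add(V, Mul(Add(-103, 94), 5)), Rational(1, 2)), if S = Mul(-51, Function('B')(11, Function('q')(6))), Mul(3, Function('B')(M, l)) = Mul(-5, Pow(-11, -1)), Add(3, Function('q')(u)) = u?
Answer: Mul(Rational(2, 11), I, Pow(756877, Rational(1, 2))) ≈ Mul(158.18, I)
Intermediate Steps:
Function('q')(u) = Add(-3, u)
Function('B')(M, l) = Rational(5, 33) (Function('B')(M, l) = Mul(Rational(1, 3), Mul(-5, Pow(-11, -1))) = Mul(Rational(1, 3), Mul(-5, Rational(-1, 11))) = Mul(Rational(1, 3), Rational(5, 11)) = Rational(5, 33))
S = Rational(-85, 11) (S = Mul(-51, Rational(5, 33)) = Rational(-85, 11) ≈ -7.7273)
V = Rational(-274733, 11) (V = Add(Add(Add(-7140, 518), Rational(-85, 11)), Mul(-1, 18346)) = Add(Add(-6622, Rational(-85, 11)), -18346) = Add(Rational(-72927, 11), -18346) = Rational(-274733, 11) ≈ -24976.)
Pow(Add(V, Mul(Add(-103, 94), 5)), Rational(1, 2)) = Pow(Add(Rational(-274733, 11), Mul(Add(-103, 94), 5)), Rational(1, 2)) = Pow(Add(Rational(-274733, 11), Mul(-9, 5)), Rational(1, 2)) = Pow(Add(Rational(-274733, 11), -45), Rational(1, 2)) = Pow(Rational(-275228, 11), Rational(1, 2)) = Mul(Rational(2, 11), I, Pow(756877, Rational(1, 2)))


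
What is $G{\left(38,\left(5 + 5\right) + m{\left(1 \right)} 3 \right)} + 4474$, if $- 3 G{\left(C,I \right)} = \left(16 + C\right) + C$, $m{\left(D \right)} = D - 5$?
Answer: $\frac{13330}{3} \approx 4443.3$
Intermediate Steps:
$m{\left(D \right)} = -5 + D$
$G{\left(C,I \right)} = - \frac{16}{3} - \frac{2 C}{3}$ ($G{\left(C,I \right)} = - \frac{\left(16 + C\right) + C}{3} = - \frac{16 + 2 C}{3} = - \frac{16}{3} - \frac{2 C}{3}$)
$G{\left(38,\left(5 + 5\right) + m{\left(1 \right)} 3 \right)} + 4474 = \left(- \frac{16}{3} - \frac{76}{3}\right) + 4474 = - \frac{92}{3} + 4474 = \frac{13330}{3}$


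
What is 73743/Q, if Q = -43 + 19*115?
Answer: 24581/714 ≈ 34.427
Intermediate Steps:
Q = 2142 (Q = -43 + 2185 = 2142)
73743/Q = 73743/2142 = 73743*(1/2142) = 24581/714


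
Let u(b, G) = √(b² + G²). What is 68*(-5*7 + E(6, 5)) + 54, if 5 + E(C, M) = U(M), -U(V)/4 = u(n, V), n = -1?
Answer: -2666 - 272*√26 ≈ -4052.9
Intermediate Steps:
u(b, G) = √(G² + b²)
U(V) = -4*√(1 + V²) (U(V) = -4*√(V² + (-1)²) = -4*√(V² + 1) = -4*√(1 + V²))
E(C, M) = -5 - 4*√(1 + M²)
68*(-5*7 + E(6, 5)) + 54 = 68*(-5*7 + (-5 - 4*√(1 + 5²))) + 54 = 68*(-35 + (-5 - 4*√(1 + 25))) + 54 = 68*(-35 + (-5 - 4*√26)) + 54 = 68*(-40 - 4*√26) + 54 = (-2720 - 272*√26) + 54 = -2666 - 272*√26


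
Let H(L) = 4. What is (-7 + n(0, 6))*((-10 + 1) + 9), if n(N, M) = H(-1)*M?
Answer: 0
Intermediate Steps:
n(N, M) = 4*M
(-7 + n(0, 6))*((-10 + 1) + 9) = (-7 + 4*6)*((-10 + 1) + 9) = (-7 + 24)*(-9 + 9) = 17*0 = 0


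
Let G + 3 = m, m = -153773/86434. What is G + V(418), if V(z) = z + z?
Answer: 71845749/86434 ≈ 831.22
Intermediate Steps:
m = -153773/86434 (m = -153773*1/86434 = -153773/86434 ≈ -1.7791)
G = -413075/86434 (G = -3 - 153773/86434 = -413075/86434 ≈ -4.7791)
V(z) = 2*z
G + V(418) = -413075/86434 + 2*418 = -413075/86434 + 836 = 71845749/86434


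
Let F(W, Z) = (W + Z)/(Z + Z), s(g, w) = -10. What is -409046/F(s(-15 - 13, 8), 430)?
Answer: -17588978/21 ≈ -8.3757e+5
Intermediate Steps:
F(W, Z) = (W + Z)/(2*Z) (F(W, Z) = (W + Z)/((2*Z)) = (W + Z)*(1/(2*Z)) = (W + Z)/(2*Z))
-409046/F(s(-15 - 13, 8), 430) = -409046*860/(-10 + 430) = -409046/((½)*(1/430)*420) = -409046/21/43 = -409046*43/21 = -17588978/21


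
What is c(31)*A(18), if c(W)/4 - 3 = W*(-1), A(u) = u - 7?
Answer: -1232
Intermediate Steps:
A(u) = -7 + u
c(W) = 12 - 4*W (c(W) = 12 + 4*(W*(-1)) = 12 + 4*(-W) = 12 - 4*W)
c(31)*A(18) = (12 - 4*31)*(-7 + 18) = (12 - 124)*11 = -112*11 = -1232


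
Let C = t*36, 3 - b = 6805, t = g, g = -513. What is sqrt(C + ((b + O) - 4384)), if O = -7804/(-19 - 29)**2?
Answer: I*sqrt(17082655)/24 ≈ 172.21*I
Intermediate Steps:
t = -513
b = -6802 (b = 3 - 1*6805 = 3 - 6805 = -6802)
O = -1951/576 (O = -7804/((-48)**2) = -7804/2304 = -7804*1/2304 = -1951/576 ≈ -3.3872)
C = -18468 (C = -513*36 = -18468)
sqrt(C + ((b + O) - 4384)) = sqrt(-18468 + ((-6802 - 1951/576) - 4384)) = sqrt(-18468 + (-3919903/576 - 4384)) = sqrt(-18468 - 6445087/576) = sqrt(-17082655/576) = I*sqrt(17082655)/24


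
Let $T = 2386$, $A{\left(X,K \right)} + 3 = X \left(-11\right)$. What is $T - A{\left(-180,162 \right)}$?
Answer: $409$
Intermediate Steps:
$A{\left(X,K \right)} = -3 - 11 X$ ($A{\left(X,K \right)} = -3 + X \left(-11\right) = -3 - 11 X$)
$T - A{\left(-180,162 \right)} = 2386 - \left(-3 - -1980\right) = 2386 - \left(-3 + 1980\right) = 2386 - 1977 = 409$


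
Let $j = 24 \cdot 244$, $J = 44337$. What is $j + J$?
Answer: $50193$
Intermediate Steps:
$j = 5856$
$j + J = 5856 + 44337 = 50193$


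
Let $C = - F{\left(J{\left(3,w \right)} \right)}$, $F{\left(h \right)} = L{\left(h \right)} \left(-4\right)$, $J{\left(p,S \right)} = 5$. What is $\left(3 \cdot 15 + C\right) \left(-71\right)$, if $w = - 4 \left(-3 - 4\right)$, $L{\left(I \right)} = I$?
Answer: $-4615$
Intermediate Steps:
$w = 28$ ($w = \left(-4\right) \left(-7\right) = 28$)
$F{\left(h \right)} = - 4 h$ ($F{\left(h \right)} = h \left(-4\right) = - 4 h$)
$C = 20$ ($C = - \left(-4\right) 5 = \left(-1\right) \left(-20\right) = 20$)
$\left(3 \cdot 15 + C\right) \left(-71\right) = \left(3 \cdot 15 + 20\right) \left(-71\right) = \left(45 + 20\right) \left(-71\right) = 65 \left(-71\right) = -4615$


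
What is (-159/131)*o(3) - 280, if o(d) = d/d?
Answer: -36839/131 ≈ -281.21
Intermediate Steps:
o(d) = 1
(-159/131)*o(3) - 280 = -159/131*1 - 280 = -159/131 - 280 = -36839/131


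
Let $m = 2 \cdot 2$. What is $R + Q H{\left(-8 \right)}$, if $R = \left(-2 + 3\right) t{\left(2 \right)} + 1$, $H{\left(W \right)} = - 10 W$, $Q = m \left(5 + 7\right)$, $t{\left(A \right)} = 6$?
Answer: $3847$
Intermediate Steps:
$m = 4$
$Q = 48$ ($Q = 4 \left(5 + 7\right) = 4 \cdot 12 = 48$)
$R = 7$ ($R = \left(-2 + 3\right) 6 + 1 = 1 \cdot 6 + 1 = 6 + 1 = 7$)
$R + Q H{\left(-8 \right)} = 7 + 48 \left(\left(-10\right) \left(-8\right)\right) = 7 + 48 \cdot 80 = 7 + 3840 = 3847$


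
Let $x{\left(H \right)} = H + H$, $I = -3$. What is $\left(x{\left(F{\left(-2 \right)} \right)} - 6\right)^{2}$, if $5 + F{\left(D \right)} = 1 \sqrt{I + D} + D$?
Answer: $380 - 80 i \sqrt{5} \approx 380.0 - 178.89 i$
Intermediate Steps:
$F{\left(D \right)} = -5 + D + \sqrt{-3 + D}$ ($F{\left(D \right)} = -5 + \left(1 \sqrt{-3 + D} + D\right) = -5 + \left(\sqrt{-3 + D} + D\right) = -5 + \left(D + \sqrt{-3 + D}\right) = -5 + D + \sqrt{-3 + D}$)
$x{\left(H \right)} = 2 H$
$\left(x{\left(F{\left(-2 \right)} \right)} - 6\right)^{2} = \left(2 \left(-5 - 2 + \sqrt{-3 - 2}\right) - 6\right)^{2} = \left(2 \left(-5 - 2 + \sqrt{-5}\right) - 6\right)^{2} = \left(2 \left(-5 - 2 + i \sqrt{5}\right) - 6\right)^{2} = \left(2 \left(-7 + i \sqrt{5}\right) - 6\right)^{2} = \left(\left(-14 + 2 i \sqrt{5}\right) - 6\right)^{2} = \left(-20 + 2 i \sqrt{5}\right)^{2}$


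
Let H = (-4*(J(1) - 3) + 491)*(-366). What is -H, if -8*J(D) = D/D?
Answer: 184281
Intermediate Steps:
J(D) = -⅛ (J(D) = -D/(8*D) = -⅛*1 = -⅛)
H = -184281 (H = (-4*(-⅛ - 3) + 491)*(-366) = (-4*(-25/8) + 491)*(-366) = (25/2 + 491)*(-366) = (1007/2)*(-366) = -184281)
-H = -1*(-184281) = 184281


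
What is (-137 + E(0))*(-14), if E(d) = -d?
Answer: 1918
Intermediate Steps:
(-137 + E(0))*(-14) = (-137 - 1*0)*(-14) = (-137 + 0)*(-14) = -137*(-14) = 1918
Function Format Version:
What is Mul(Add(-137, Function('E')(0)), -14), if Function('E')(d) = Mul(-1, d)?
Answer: 1918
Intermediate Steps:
Mul(Add(-137, Function('E')(0)), -14) = Mul(Add(-137, Mul(-1, 0)), -14) = Mul(Add(-137, 0), -14) = Mul(-137, -14) = 1918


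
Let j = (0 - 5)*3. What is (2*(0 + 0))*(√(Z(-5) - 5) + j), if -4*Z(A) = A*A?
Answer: 0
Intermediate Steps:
Z(A) = -A²/4 (Z(A) = -A*A/4 = -A²/4)
j = -15 (j = -5*3 = -15)
(2*(0 + 0))*(√(Z(-5) - 5) + j) = (2*(0 + 0))*(√(-¼*(-5)² - 5) - 15) = (2*0)*(√(-¼*25 - 5) - 15) = 0*(√(-25/4 - 5) - 15) = 0*(√(-45/4) - 15) = 0*(3*I*√5/2 - 15) = 0*(-15 + 3*I*√5/2) = 0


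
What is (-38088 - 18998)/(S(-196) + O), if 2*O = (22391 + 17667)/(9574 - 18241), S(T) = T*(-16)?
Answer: -494764362/27159683 ≈ -18.217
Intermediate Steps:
S(T) = -16*T
O = -20029/8667 (O = ((22391 + 17667)/(9574 - 18241))/2 = (40058/(-8667))/2 = (40058*(-1/8667))/2 = (1/2)*(-40058/8667) = -20029/8667 ≈ -2.3110)
(-38088 - 18998)/(S(-196) + O) = (-38088 - 18998)/(-16*(-196) - 20029/8667) = -57086/(3136 - 20029/8667) = -57086/27159683/8667 = -57086*8667/27159683 = -494764362/27159683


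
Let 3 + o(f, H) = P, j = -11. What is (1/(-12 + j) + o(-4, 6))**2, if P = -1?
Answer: 8649/529 ≈ 16.350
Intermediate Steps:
o(f, H) = -4 (o(f, H) = -3 - 1 = -4)
(1/(-12 + j) + o(-4, 6))**2 = (1/(-12 - 11) - 4)**2 = (1/(-23) - 4)**2 = (-1/23 - 4)**2 = (-93/23)**2 = 8649/529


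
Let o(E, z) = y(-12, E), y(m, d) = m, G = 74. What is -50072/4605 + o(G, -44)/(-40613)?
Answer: -2033518876/187022865 ≈ -10.873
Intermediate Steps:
o(E, z) = -12
-50072/4605 + o(G, -44)/(-40613) = -50072/4605 - 12/(-40613) = -50072*1/4605 - 12*(-1/40613) = -50072/4605 + 12/40613 = -2033518876/187022865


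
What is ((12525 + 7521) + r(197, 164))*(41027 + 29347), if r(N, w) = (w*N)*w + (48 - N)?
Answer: 374277714966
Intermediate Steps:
r(N, w) = 48 - N + N*w² (r(N, w) = (N*w)*w + (48 - N) = N*w² + (48 - N) = 48 - N + N*w²)
((12525 + 7521) + r(197, 164))*(41027 + 29347) = ((12525 + 7521) + (48 - 1*197 + 197*164²))*(41027 + 29347) = (20046 + (48 - 197 + 197*26896))*70374 = (20046 + (48 - 197 + 5298512))*70374 = (20046 + 5298363)*70374 = 5318409*70374 = 374277714966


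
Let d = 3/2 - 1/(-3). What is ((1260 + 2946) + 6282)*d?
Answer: 19228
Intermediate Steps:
d = 11/6 (d = 3*(½) - 1*(-⅓) = 3/2 + ⅓ = 11/6 ≈ 1.8333)
((1260 + 2946) + 6282)*d = ((1260 + 2946) + 6282)*(11/6) = (4206 + 6282)*(11/6) = 10488*(11/6) = 19228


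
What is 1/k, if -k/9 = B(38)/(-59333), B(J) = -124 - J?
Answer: -59333/1458 ≈ -40.695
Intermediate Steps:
k = -1458/59333 (k = -9*(-124 - 1*38)/(-59333) = -9*(-124 - 38)*(-1)/59333 = -(-1458)*(-1)/59333 = -9*162/59333 = -1458/59333 ≈ -0.024573)
1/k = 1/(-1458/59333) = -59333/1458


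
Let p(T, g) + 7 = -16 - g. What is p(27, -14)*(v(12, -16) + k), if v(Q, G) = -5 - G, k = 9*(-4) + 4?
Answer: 189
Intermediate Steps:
k = -32 (k = -36 + 4 = -32)
p(T, g) = -23 - g (p(T, g) = -7 + (-16 - g) = -23 - g)
p(27, -14)*(v(12, -16) + k) = (-23 - 1*(-14))*((-5 - 1*(-16)) - 32) = (-23 + 14)*((-5 + 16) - 32) = -9*(11 - 32) = -9*(-21) = 189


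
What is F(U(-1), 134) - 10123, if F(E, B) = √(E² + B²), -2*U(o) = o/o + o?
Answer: -9989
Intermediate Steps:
U(o) = -½ - o/2 (U(o) = -(o/o + o)/2 = -(1 + o)/2 = -½ - o/2)
F(E, B) = √(B² + E²)
F(U(-1), 134) - 10123 = √(134² + (-½ - ½*(-1))²) - 10123 = √(17956 + (-½ + ½)²) - 10123 = √(17956 + 0²) - 10123 = √(17956 + 0) - 10123 = √17956 - 10123 = 134 - 10123 = -9989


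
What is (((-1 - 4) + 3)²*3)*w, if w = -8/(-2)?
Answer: 48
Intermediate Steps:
w = 4 (w = -8*(-½) = 4)
(((-1 - 4) + 3)²*3)*w = (((-1 - 4) + 3)²*3)*4 = ((-5 + 3)²*3)*4 = ((-2)²*3)*4 = (4*3)*4 = 12*4 = 48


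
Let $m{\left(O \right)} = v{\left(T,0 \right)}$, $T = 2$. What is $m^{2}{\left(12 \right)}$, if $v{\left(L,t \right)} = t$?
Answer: $0$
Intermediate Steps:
$m{\left(O \right)} = 0$
$m^{2}{\left(12 \right)} = 0^{2} = 0$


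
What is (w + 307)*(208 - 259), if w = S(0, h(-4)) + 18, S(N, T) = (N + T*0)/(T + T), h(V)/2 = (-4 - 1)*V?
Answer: -16575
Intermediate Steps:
h(V) = -10*V (h(V) = 2*((-4 - 1)*V) = 2*(-5*V) = -10*V)
S(N, T) = N/(2*T) (S(N, T) = (N + 0)/((2*T)) = N*(1/(2*T)) = N/(2*T))
w = 18 (w = (1/2)*0/(-10*(-4)) + 18 = (1/2)*0/40 + 18 = (1/2)*0*(1/40) + 18 = 0 + 18 = 18)
(w + 307)*(208 - 259) = (18 + 307)*(208 - 259) = 325*(-51) = -16575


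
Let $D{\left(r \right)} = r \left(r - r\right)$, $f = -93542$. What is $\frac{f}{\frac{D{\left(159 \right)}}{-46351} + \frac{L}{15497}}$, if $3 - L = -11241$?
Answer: $- \frac{724810187}{5622} \approx -1.2892 \cdot 10^{5}$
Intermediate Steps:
$L = 11244$ ($L = 3 - -11241 = 3 + 11241 = 11244$)
$D{\left(r \right)} = 0$ ($D{\left(r \right)} = r 0 = 0$)
$\frac{f}{\frac{D{\left(159 \right)}}{-46351} + \frac{L}{15497}} = - \frac{93542}{\frac{0}{-46351} + \frac{11244}{15497}} = - \frac{93542}{0 \left(- \frac{1}{46351}\right) + 11244 \cdot \frac{1}{15497}} = - \frac{93542}{0 + \frac{11244}{15497}} = - \frac{93542}{\frac{11244}{15497}} = \left(-93542\right) \frac{15497}{11244} = - \frac{724810187}{5622}$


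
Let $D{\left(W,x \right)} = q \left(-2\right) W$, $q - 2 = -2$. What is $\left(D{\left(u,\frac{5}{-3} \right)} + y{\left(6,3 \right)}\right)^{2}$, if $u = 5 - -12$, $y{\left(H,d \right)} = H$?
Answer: $36$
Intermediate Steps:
$q = 0$ ($q = 2 - 2 = 0$)
$u = 17$ ($u = 5 + 12 = 17$)
$D{\left(W,x \right)} = 0$ ($D{\left(W,x \right)} = 0 \left(-2\right) W = 0 W = 0$)
$\left(D{\left(u,\frac{5}{-3} \right)} + y{\left(6,3 \right)}\right)^{2} = \left(0 + 6\right)^{2} = 6^{2} = 36$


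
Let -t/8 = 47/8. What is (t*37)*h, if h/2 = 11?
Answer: -38258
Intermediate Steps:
h = 22 (h = 2*11 = 22)
t = -47 (t = -376/8 = -8*47/8 = -47)
(t*37)*h = -47*37*22 = -1739*22 = -38258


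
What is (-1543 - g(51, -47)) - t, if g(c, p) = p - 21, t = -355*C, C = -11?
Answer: -5380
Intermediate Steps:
t = 3905 (t = -355*(-11) = 3905)
g(c, p) = -21 + p
(-1543 - g(51, -47)) - t = (-1543 - (-21 - 47)) - 1*3905 = (-1543 - 1*(-68)) - 3905 = (-1543 + 68) - 3905 = -1475 - 3905 = -5380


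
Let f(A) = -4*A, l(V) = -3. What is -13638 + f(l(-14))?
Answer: -13626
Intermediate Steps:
-13638 + f(l(-14)) = -13638 - 4*(-3) = -13638 + 12 = -13626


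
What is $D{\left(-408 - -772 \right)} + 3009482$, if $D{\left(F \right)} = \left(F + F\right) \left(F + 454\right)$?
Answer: $3604986$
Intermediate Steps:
$D{\left(F \right)} = 2 F \left(454 + F\right)$
$D{\left(-408 - -772 \right)} + 3009482 = 2 \left(-408 - -772\right) \left(454 - -364\right) + 3009482 = 2 \left(-408 + 772\right) \left(454 + \left(-408 + 772\right)\right) + 3009482 = 2 \cdot 364 \left(454 + 364\right) + 3009482 = 2 \cdot 364 \cdot 818 + 3009482 = 595504 + 3009482 = 3604986$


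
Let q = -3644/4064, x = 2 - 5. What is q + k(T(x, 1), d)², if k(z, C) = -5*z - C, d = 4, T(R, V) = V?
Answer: 81385/1016 ≈ 80.103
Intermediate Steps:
x = -3
q = -911/1016 (q = -3644*1/4064 = -911/1016 ≈ -0.89665)
k(z, C) = -C - 5*z
q + k(T(x, 1), d)² = -911/1016 + (-1*4 - 5*1)² = -911/1016 + (-4 - 5)² = -911/1016 + (-9)² = -911/1016 + 81 = 81385/1016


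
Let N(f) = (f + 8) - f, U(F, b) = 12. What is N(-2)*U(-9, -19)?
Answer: 96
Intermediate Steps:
N(f) = 8 (N(f) = (8 + f) - f = 8)
N(-2)*U(-9, -19) = 8*12 = 96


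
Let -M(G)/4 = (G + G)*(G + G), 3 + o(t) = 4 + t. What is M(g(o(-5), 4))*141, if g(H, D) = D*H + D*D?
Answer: 0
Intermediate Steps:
o(t) = 1 + t (o(t) = -3 + (4 + t) = 1 + t)
g(H, D) = D² + D*H (g(H, D) = D*H + D² = D² + D*H)
M(G) = -16*G² (M(G) = -4*(G + G)*(G + G) = -4*2*G*2*G = -16*G²)
M(g(o(-5), 4))*141 = -16*16*(4 + (1 - 5))²*141 = -16*16*(4 - 4)²*141 = -16*(4*0)²*141 = -16*0²*141 = -16*0*141 = 0*141 = 0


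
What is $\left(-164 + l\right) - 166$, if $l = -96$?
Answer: $-426$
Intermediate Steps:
$\left(-164 + l\right) - 166 = \left(-164 - 96\right) - 166 = -260 - 166 = -426$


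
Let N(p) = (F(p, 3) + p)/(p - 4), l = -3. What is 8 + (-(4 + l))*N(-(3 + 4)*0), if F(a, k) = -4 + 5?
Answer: 33/4 ≈ 8.2500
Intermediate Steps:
F(a, k) = 1
N(p) = (1 + p)/(-4 + p) (N(p) = (1 + p)/(p - 4) = (1 + p)/(-4 + p))
8 + (-(4 + l))*N(-(3 + 4)*0) = 8 + (-(4 - 3))*((1 - (3 + 4)*0)/(-4 - (3 + 4)*0)) = 8 + (-1*1)*((1 - 1*7*0)/(-4 - 1*7*0)) = 8 - (1 - 7*0)/(-4 - 7*0) = 8 - (1 + 0)/(-4 + 0) = 8 - 1/(-4) = 8 - (-1)/4 = 8 - 1*(-¼) = 8 + ¼ = 33/4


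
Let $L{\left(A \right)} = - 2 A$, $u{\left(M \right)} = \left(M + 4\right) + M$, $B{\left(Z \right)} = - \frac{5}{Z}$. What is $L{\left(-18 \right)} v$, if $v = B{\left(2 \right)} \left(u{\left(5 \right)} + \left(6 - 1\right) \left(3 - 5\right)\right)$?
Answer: $-360$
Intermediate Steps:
$u{\left(M \right)} = 4 + 2 M$ ($u{\left(M \right)} = \left(4 + M\right) + M = 4 + 2 M$)
$v = -10$ ($v = - \frac{5}{2} \left(\left(4 + 2 \cdot 5\right) + \left(6 - 1\right) \left(3 - 5\right)\right) = \left(-5\right) \frac{1}{2} \left(\left(4 + 10\right) + 5 \left(-2\right)\right) = - \frac{5 \left(14 - 10\right)}{2} = \left(- \frac{5}{2}\right) 4 = -10$)
$L{\left(-18 \right)} v = \left(-2\right) \left(-18\right) \left(-10\right) = 36 \left(-10\right) = -360$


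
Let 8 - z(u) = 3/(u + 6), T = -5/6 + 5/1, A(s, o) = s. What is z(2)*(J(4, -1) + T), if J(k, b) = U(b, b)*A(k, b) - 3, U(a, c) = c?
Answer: -1037/48 ≈ -21.604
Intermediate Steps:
T = 25/6 (T = -5*1/6 + 5*1 = -5/6 + 5 = 25/6 ≈ 4.1667)
z(u) = 8 - 3/(6 + u) (z(u) = 8 - 3/(u + 6) = 8 - 3/(6 + u))
J(k, b) = -3 + b*k (J(k, b) = b*k - 3 = -3 + b*k)
z(2)*(J(4, -1) + T) = ((45 + 8*2)/(6 + 2))*((-3 - 1*4) + 25/6) = ((45 + 16)/8)*((-3 - 4) + 25/6) = ((1/8)*61)*(-7 + 25/6) = (61/8)*(-17/6) = -1037/48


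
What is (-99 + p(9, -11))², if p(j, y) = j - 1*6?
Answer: 9216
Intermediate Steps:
p(j, y) = -6 + j (p(j, y) = j - 6 = -6 + j)
(-99 + p(9, -11))² = (-99 + (-6 + 9))² = (-99 + 3)² = (-96)² = 9216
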